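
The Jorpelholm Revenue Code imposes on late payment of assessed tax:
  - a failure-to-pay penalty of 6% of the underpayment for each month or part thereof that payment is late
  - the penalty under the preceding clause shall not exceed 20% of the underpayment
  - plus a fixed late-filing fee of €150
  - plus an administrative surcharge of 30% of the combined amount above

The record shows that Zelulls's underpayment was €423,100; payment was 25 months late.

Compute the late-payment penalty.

Penalty: €110,201

Accrued rate: 6% × 25 = 150%, capped at 20% → 20%
Failure-to-pay penalty: 20% of €423,100 = €84,620
Penalty before surcharge: €84,620 + €150 = €84,770
Administrative surcharge: 30% of €84,770 = €25,431
Total penalty: €84,770 + €25,431 = €110,201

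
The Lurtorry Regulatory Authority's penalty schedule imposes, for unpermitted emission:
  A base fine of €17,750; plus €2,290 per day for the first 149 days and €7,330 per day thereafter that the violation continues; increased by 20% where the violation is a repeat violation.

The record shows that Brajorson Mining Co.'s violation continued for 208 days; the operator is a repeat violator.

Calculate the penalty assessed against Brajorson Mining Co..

€949,716

First 149 days: 149 × €2,290 = €341,210
Remaining days: (208 − 149) × €7,330 = €432,470
Per-day component: €341,210 + €432,470 = €773,680
Base plus per-day: €17,750 + €773,680 = €791,430
Enhancement: 20% of €791,430 = €158,286
Enhanced fine: €791,430 + €158,286 = €949,716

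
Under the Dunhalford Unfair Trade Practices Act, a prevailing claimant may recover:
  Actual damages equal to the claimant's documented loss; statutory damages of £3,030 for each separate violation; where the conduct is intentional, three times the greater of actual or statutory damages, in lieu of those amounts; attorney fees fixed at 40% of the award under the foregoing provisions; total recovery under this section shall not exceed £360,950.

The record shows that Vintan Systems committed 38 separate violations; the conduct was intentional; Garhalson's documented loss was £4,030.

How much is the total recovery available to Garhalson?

Total recovery: £360,950

Statutory damages: 38 × £3,030 = £115,140
Greater of actual damages (£4,030) or statutory damages (£115,140): £115,140
Trebled: 3 × £115,140 = £345,420
Attorney fees: 40% of £345,420 = £138,168
Total before cap: £345,420 + £138,168 = £483,588
Cap at £360,950: £483,588 exceeds the cap → £360,950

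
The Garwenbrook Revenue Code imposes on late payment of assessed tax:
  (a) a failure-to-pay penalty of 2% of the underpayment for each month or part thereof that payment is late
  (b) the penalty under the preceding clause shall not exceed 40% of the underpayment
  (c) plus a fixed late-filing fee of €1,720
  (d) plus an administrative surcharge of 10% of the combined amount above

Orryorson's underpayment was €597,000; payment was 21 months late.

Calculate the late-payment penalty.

Accrued rate: 2% × 21 = 42%, capped at 40% → 40%
Failure-to-pay penalty: 40% of €597,000 = €238,800
Penalty before surcharge: €238,800 + €1,720 = €240,520
Administrative surcharge: 10% of €240,520 = €24,052
Total penalty: €240,520 + €24,052 = €264,572

€264,572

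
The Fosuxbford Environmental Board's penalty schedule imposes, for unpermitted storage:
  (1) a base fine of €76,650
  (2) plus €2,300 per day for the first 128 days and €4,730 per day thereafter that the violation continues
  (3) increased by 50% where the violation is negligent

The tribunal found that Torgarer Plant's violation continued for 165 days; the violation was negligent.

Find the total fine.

€819,090

First 128 days: 128 × €2,300 = €294,400
Remaining days: (165 − 128) × €4,730 = €175,010
Per-day component: €294,400 + €175,010 = €469,410
Base plus per-day: €76,650 + €469,410 = €546,060
Enhancement: 50% of €546,060 = €273,030
Enhanced fine: €546,060 + €273,030 = €819,090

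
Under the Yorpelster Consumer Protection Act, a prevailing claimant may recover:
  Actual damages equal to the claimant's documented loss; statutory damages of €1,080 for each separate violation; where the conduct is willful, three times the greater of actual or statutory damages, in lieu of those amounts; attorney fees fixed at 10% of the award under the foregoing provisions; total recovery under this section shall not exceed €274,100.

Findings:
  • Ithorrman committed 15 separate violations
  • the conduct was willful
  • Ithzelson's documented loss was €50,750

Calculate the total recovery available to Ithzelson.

Statutory damages: 15 × €1,080 = €16,200
Greater of actual damages (€50,750) or statutory damages (€16,200): €50,750
Trebled: 3 × €50,750 = €152,250
Attorney fees: 10% of €152,250 = €15,225
Total before cap: €152,250 + €15,225 = €167,475
Cap at €274,100: €167,475 is within the cap, no reduction.

€167,475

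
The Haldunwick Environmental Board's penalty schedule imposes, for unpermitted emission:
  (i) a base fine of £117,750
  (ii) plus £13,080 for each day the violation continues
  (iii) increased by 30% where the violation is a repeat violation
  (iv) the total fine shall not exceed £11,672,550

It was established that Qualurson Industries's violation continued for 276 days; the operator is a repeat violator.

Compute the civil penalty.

Per-day component: 276 × £13,080 = £3,610,080
Base plus per-day: £117,750 + £3,610,080 = £3,727,830
Enhancement: 30% of £3,727,830 = £1,118,349
Enhanced fine: £3,727,830 + £1,118,349 = £4,846,179
Cap at £11,672,550: £4,846,179 is within the cap, no reduction.

£4,846,179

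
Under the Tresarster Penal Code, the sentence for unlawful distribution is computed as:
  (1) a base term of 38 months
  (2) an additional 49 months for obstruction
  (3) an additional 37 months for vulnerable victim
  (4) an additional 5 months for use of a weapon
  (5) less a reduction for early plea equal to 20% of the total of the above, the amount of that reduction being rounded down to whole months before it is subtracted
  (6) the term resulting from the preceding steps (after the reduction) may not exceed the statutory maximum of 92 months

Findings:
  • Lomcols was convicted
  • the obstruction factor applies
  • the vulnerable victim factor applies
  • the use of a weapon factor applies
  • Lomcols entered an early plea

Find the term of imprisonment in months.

92 months

Obstruction enhancement: +49 months
Vulnerable victim enhancement: +37 months
Use of a weapon enhancement: +5 months
Adjusted term: 38 months + 49 months + 37 months + 5 months = 129 months
Early plea reduction: 20% of 129 months = 25 months (rounded down)
After reduction: 129 − 25 = 104 months
Cap at 92 months: 104 months exceeds the cap → 92 months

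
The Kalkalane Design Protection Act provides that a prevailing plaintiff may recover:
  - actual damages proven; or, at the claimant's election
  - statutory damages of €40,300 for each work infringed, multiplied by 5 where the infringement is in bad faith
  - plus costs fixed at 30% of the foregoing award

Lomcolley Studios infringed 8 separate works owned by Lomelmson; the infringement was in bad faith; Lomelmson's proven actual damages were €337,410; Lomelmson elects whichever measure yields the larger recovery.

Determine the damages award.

Award: €2,095,600

Statutory damages: 8 × €40,300 = €322,400
Multiplied by 5: 5 × €322,400 = €1,612,000
Greater of actual damages (€337,410) or enhanced statutory damages (€1,612,000): €1,612,000
Costs: 30% of €1,612,000 = €483,600
Award plus costs: €1,612,000 + €483,600 = €2,095,600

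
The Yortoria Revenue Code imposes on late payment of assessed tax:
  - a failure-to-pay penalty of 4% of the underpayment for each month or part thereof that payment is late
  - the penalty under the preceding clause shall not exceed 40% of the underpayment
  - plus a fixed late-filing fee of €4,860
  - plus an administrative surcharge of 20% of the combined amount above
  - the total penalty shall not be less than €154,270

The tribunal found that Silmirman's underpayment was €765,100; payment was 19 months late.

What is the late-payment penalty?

€373,080

Accrued rate: 4% × 19 = 76%, capped at 40% → 40%
Failure-to-pay penalty: 40% of €765,100 = €306,040
Penalty before surcharge: €306,040 + €4,860 = €310,900
Administrative surcharge: 20% of €310,900 = €62,180
Total penalty: €310,900 + €62,180 = €373,080
Minimum €154,270: €373,080 meets the minimum, no increase.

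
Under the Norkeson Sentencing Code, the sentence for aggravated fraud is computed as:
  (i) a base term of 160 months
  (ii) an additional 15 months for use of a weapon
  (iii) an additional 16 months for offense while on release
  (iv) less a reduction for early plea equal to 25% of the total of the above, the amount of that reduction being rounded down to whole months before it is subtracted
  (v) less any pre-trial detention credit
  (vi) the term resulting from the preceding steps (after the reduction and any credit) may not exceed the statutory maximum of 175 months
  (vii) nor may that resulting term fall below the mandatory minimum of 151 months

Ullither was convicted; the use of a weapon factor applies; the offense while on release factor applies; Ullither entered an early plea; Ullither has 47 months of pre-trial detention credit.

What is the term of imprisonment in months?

Use of a weapon enhancement: +15 months
Offense while on release enhancement: +16 months
Adjusted term: 160 months + 15 months + 16 months = 191 months
Early plea reduction: 25% of 191 months = 47 months (rounded down)
After reduction: 191 − 47 = 144 months
Less pre-trial detention credit: 144 months − 47 months = 97 months
Cap at 175 months: 97 months is within the cap, no reduction.
Minimum 151 months: 97 months is below the minimum → 151 months

151 months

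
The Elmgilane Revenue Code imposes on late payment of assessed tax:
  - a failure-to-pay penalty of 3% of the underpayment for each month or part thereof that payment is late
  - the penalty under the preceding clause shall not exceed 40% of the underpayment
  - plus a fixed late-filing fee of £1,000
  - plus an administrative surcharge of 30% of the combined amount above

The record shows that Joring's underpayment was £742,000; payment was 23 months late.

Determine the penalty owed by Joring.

Accrued rate: 3% × 23 = 69%, capped at 40% → 40%
Failure-to-pay penalty: 40% of £742,000 = £296,800
Penalty before surcharge: £296,800 + £1,000 = £297,800
Administrative surcharge: 30% of £297,800 = £89,340
Total penalty: £297,800 + £89,340 = £387,140

Penalty: £387,140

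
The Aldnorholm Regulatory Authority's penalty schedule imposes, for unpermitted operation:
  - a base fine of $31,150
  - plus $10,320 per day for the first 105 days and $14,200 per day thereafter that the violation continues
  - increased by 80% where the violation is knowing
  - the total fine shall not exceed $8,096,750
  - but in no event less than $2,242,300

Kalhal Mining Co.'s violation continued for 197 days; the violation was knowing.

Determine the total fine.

$4,358,070

First 105 days: 105 × $10,320 = $1,083,600
Remaining days: (197 − 105) × $14,200 = $1,306,400
Per-day component: $1,083,600 + $1,306,400 = $2,390,000
Base plus per-day: $31,150 + $2,390,000 = $2,421,150
Enhancement: 80% of $2,421,150 = $1,936,920
Enhanced fine: $2,421,150 + $1,936,920 = $4,358,070
Cap at $8,096,750: $4,358,070 is within the cap, no reduction.
Minimum $2,242,300: $4,358,070 meets the minimum, no increase.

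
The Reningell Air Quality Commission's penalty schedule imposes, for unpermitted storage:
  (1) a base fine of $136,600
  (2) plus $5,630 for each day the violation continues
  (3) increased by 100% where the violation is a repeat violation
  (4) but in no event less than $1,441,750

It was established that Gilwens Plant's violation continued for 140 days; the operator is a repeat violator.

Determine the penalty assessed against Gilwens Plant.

$1,849,600

Per-day component: 140 × $5,630 = $788,200
Base plus per-day: $136,600 + $788,200 = $924,800
Enhancement: 100% of $924,800 = $924,800
Enhanced fine: $924,800 + $924,800 = $1,849,600
Minimum $1,441,750: $1,849,600 meets the minimum, no increase.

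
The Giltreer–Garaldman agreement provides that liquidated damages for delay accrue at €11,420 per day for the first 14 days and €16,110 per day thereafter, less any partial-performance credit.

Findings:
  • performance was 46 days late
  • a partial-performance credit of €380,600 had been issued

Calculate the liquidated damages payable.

€294,800

First 14 days: 14 × €11,420 = €159,880
Remaining days: (46 − 14) × €16,110 = €515,520
Accrued per-day damages: €159,880 + €515,520 = €675,400
Less partial-performance credit: €675,400 − €380,600 = €294,800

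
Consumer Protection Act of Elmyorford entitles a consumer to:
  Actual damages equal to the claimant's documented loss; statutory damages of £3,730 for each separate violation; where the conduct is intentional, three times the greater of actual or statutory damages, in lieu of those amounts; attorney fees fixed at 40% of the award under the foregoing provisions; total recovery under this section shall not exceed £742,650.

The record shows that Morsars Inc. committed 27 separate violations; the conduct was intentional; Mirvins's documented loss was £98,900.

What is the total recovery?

£422,982

Statutory damages: 27 × £3,730 = £100,710
Greater of actual damages (£98,900) or statutory damages (£100,710): £100,710
Trebled: 3 × £100,710 = £302,130
Attorney fees: 40% of £302,130 = £120,852
Total before cap: £302,130 + £120,852 = £422,982
Cap at £742,650: £422,982 is within the cap, no reduction.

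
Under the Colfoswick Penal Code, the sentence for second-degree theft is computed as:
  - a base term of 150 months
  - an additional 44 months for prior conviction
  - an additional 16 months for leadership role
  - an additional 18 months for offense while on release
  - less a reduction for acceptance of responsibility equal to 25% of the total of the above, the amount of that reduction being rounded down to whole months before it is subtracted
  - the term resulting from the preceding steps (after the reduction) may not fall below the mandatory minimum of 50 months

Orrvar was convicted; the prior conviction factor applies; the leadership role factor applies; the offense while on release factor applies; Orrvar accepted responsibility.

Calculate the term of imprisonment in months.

Prior conviction enhancement: +44 months
Leadership role enhancement: +16 months
Offense while on release enhancement: +18 months
Adjusted term: 150 months + 44 months + 16 months + 18 months = 228 months
Acceptance of responsibility reduction: 25% of 228 months = 57 months (rounded down)
After reduction: 228 − 57 = 171 months
Minimum 50 months: 171 months meets the minimum, no increase.

171 months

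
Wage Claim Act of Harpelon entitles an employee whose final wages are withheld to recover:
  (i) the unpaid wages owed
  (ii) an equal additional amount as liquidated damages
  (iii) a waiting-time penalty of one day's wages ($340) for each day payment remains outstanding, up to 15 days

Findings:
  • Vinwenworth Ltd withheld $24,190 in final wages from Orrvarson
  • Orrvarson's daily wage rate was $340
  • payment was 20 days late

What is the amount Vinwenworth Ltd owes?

$53,480

Liquidated damages (equal amount): $24,190
Penalty days: min(20, 15) = 15
Waiting-time penalty: 15 × $340 = $5,100
Total award: $24,190 + $24,190 + $5,100 = $53,480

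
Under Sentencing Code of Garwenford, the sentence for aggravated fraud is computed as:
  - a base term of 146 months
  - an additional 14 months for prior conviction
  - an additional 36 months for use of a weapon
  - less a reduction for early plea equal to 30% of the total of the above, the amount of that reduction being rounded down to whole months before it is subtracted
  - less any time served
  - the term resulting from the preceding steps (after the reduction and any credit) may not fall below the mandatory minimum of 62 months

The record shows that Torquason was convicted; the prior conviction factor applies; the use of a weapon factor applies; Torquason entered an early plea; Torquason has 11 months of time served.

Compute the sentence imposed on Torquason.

127 months

Prior conviction enhancement: +14 months
Use of a weapon enhancement: +36 months
Adjusted term: 146 months + 14 months + 36 months = 196 months
Early plea reduction: 30% of 196 months = 58 months (rounded down)
After reduction: 196 − 58 = 138 months
Less time served: 138 months − 11 months = 127 months
Minimum 62 months: 127 months meets the minimum, no increase.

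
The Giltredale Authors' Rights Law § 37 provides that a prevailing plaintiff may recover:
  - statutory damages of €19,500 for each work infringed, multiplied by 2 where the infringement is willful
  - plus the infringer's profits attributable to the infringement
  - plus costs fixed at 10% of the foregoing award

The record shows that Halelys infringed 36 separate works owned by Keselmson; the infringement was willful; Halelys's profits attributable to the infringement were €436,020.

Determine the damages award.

Statutory damages: 36 × €19,500 = €702,000
Doubled: 2 × €702,000 = €1,404,000
Combined award: €1,404,000 + €436,020 = €1,840,020
Costs: 10% of €1,840,020 = €184,002
Award plus costs: €1,840,020 + €184,002 = €2,024,022

€2,024,022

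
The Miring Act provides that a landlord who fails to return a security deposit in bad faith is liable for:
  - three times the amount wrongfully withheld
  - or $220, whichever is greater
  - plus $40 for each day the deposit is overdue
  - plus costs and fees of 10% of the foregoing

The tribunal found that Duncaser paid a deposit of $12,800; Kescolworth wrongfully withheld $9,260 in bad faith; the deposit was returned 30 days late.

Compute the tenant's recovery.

$31,878

Trebled: 3 × $9,260 = $27,780
Minimum $220: $27,780 meets the minimum, no increase.
Late-return penalty: 30 × $40 = $1,200
Damages plus late penalty: $27,780 + $1,200 = $28,980
Costs and fees: 10% of $28,980 = $2,898
Total recovery: $28,980 + $2,898 = $31,878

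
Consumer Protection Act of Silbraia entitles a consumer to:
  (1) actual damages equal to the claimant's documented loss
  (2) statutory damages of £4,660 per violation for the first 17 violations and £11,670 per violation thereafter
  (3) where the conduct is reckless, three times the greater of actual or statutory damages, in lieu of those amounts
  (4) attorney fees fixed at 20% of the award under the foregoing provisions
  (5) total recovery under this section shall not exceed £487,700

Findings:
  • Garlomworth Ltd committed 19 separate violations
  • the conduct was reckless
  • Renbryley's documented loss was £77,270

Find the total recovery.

£369,216

First 17 violations: 17 × £4,660 = £79,220
Remaining violations: (19 − 17) × £11,670 = £23,340
Statutory damages: £79,220 + £23,340 = £102,560
Greater of actual damages (£77,270) or statutory damages (£102,560): £102,560
Trebled: 3 × £102,560 = £307,680
Attorney fees: 20% of £307,680 = £61,536
Total before cap: £307,680 + £61,536 = £369,216
Cap at £487,700: £369,216 is within the cap, no reduction.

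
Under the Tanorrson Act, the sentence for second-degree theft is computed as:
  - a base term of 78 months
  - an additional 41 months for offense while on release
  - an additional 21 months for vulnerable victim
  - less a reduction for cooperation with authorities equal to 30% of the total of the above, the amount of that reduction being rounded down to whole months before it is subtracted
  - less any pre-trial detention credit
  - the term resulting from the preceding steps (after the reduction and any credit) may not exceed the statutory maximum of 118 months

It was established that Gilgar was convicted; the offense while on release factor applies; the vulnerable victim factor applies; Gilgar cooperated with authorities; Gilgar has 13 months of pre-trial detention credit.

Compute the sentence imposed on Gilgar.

85 months

Offense while on release enhancement: +41 months
Vulnerable victim enhancement: +21 months
Adjusted term: 78 months + 41 months + 21 months = 140 months
Cooperation with authorities reduction: 30% of 140 months = 42 months (rounded down)
After reduction: 140 − 42 = 98 months
Less pre-trial detention credit: 98 months − 13 months = 85 months
Cap at 118 months: 85 months is within the cap, no reduction.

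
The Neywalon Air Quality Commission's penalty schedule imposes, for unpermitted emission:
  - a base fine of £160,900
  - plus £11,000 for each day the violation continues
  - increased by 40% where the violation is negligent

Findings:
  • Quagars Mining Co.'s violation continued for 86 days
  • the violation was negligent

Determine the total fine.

Per-day component: 86 × £11,000 = £946,000
Base plus per-day: £160,900 + £946,000 = £1,106,900
Enhancement: 40% of £1,106,900 = £442,760
Enhanced fine: £1,106,900 + £442,760 = £1,549,660

£1,549,660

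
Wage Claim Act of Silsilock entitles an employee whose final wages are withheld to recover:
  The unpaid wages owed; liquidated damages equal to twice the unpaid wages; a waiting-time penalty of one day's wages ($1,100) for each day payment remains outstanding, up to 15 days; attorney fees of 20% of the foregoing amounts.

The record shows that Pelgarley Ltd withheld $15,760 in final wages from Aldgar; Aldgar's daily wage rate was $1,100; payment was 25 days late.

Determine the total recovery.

Doubled: 2 × $15,760 = $31,520
Penalty days: min(25, 15) = 15
Waiting-time penalty: 15 × $1,100 = $16,500
Subtotal: $15,760 + $31,520 + $16,500 = $63,780
Attorney fees: 20% of $63,780 = $12,756
Total award: $63,780 + $12,756 = $76,536

$76,536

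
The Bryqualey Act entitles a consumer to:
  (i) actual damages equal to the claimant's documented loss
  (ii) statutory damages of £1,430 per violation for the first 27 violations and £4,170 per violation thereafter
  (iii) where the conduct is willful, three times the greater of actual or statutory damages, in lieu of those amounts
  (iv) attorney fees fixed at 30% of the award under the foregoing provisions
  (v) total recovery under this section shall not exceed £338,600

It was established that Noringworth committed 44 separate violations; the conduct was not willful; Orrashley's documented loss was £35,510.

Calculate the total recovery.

First 27 violations: 27 × £1,430 = £38,610
Remaining violations: (44 − 27) × £4,170 = £70,890
Statutory damages: £38,610 + £70,890 = £109,500
Conduct not willful: the in-lieu enhancement does not apply.
Actual plus statutory damages: £35,510 + £109,500 = £145,010
Attorney fees: 30% of £145,010 = £43,503
Total before cap: £145,010 + £43,503 = £188,513
Cap at £338,600: £188,513 is within the cap, no reduction.

£188,513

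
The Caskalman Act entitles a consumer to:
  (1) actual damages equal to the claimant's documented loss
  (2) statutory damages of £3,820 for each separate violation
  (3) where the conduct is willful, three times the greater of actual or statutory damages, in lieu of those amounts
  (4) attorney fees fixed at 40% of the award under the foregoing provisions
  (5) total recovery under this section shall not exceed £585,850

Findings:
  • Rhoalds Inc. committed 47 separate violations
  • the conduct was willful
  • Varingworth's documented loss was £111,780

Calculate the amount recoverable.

£585,850

Statutory damages: 47 × £3,820 = £179,540
Greater of actual damages (£111,780) or statutory damages (£179,540): £179,540
Trebled: 3 × £179,540 = £538,620
Attorney fees: 40% of £538,620 = £215,448
Total before cap: £538,620 + £215,448 = £754,068
Cap at £585,850: £754,068 exceeds the cap → £585,850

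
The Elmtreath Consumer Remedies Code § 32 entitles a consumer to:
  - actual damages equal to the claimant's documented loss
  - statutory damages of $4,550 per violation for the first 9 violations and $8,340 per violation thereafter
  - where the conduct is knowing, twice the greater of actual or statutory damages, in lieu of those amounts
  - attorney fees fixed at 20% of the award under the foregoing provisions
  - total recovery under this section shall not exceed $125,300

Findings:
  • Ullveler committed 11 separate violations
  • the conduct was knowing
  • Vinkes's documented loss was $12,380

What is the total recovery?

$125,300

First 9 violations: 9 × $4,550 = $40,950
Remaining violations: (11 − 9) × $8,340 = $16,680
Statutory damages: $40,950 + $16,680 = $57,630
Greater of actual damages ($12,380) or statutory damages ($57,630): $57,630
Doubled: 2 × $57,630 = $115,260
Attorney fees: 20% of $115,260 = $23,052
Total before cap: $115,260 + $23,052 = $138,312
Cap at $125,300: $138,312 exceeds the cap → $125,300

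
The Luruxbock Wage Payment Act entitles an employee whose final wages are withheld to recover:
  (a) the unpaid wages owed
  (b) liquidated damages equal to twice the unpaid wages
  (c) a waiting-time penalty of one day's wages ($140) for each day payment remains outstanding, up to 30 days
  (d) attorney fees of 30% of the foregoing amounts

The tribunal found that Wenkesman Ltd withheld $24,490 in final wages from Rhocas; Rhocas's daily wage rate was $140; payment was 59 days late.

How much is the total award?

Doubled: 2 × $24,490 = $48,980
Penalty days: min(59, 30) = 30
Waiting-time penalty: 30 × $140 = $4,200
Subtotal: $24,490 + $48,980 + $4,200 = $77,670
Attorney fees: 30% of $77,670 = $23,301
Total award: $77,670 + $23,301 = $100,971

$100,971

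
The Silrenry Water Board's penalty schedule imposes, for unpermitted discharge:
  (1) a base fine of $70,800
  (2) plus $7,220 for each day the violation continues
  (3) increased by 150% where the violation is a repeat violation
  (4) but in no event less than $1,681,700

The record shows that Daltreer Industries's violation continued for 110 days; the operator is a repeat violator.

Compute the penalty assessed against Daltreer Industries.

$2,162,500

Per-day component: 110 × $7,220 = $794,200
Base plus per-day: $70,800 + $794,200 = $865,000
Enhancement: 150% of $865,000 = $1,297,500
Enhanced fine: $865,000 + $1,297,500 = $2,162,500
Minimum $1,681,700: $2,162,500 meets the minimum, no increase.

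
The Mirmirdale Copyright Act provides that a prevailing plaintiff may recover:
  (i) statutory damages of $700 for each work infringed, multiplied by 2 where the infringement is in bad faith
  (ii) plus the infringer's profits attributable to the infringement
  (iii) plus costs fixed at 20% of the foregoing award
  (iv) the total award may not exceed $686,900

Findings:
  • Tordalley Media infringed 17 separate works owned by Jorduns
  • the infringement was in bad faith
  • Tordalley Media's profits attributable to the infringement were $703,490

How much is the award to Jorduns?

$686,900

Statutory damages: 17 × $700 = $11,900
Doubled: 2 × $11,900 = $23,800
Combined award: $23,800 + $703,490 = $727,290
Costs: 20% of $727,290 = $145,458
Award plus costs: $727,290 + $145,458 = $872,748
Cap at $686,900: $872,748 exceeds the cap → $686,900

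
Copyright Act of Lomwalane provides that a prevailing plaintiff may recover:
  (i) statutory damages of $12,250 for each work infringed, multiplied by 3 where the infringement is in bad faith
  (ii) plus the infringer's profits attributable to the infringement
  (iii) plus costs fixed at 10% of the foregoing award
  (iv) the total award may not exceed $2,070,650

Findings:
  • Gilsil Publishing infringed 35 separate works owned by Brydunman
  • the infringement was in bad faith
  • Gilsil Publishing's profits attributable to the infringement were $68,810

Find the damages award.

Statutory damages: 35 × $12,250 = $428,750
Trebled: 3 × $428,750 = $1,286,250
Combined award: $1,286,250 + $68,810 = $1,355,060
Costs: 10% of $1,355,060 = $135,506
Award plus costs: $1,355,060 + $135,506 = $1,490,566
Cap at $2,070,650: $1,490,566 is within the cap, no reduction.

$1,490,566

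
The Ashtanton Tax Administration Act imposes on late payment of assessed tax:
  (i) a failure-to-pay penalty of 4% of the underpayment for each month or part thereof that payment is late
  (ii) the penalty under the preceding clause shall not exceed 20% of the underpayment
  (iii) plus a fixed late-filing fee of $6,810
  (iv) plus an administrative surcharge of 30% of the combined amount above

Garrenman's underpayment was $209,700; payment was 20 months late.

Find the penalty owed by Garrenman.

$63,375

Accrued rate: 4% × 20 = 80%, capped at 20% → 20%
Failure-to-pay penalty: 20% of $209,700 = $41,940
Penalty before surcharge: $41,940 + $6,810 = $48,750
Administrative surcharge: 30% of $48,750 = $14,625
Total penalty: $48,750 + $14,625 = $63,375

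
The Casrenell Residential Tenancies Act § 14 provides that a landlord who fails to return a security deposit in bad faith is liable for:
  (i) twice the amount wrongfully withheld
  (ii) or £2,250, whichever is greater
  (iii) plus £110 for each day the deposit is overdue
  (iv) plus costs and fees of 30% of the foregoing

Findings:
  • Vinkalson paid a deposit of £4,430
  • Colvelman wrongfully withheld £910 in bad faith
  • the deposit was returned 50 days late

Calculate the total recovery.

Doubled: 2 × £910 = £1,820
Minimum £2,250: £1,820 is below the minimum → £2,250
Late-return penalty: 50 × £110 = £5,500
Damages plus late penalty: £2,250 + £5,500 = £7,750
Costs and fees: 30% of £7,750 = £2,325
Total recovery: £7,750 + £2,325 = £10,075

£10,075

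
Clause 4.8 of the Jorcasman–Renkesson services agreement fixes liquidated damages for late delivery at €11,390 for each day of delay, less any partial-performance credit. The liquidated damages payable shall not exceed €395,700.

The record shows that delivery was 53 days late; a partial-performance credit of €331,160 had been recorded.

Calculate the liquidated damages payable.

Liquidated damages: €272,510

Per-day damages: 53 × €11,390 = €603,670
Less partial-performance credit: €603,670 − €331,160 = €272,510
Cap at €395,700: €272,510 is within the cap, no reduction.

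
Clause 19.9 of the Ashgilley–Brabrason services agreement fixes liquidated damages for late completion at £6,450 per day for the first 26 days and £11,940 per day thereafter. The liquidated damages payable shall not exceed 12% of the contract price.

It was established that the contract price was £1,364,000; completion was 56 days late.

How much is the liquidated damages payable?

First 26 days: 26 × £6,450 = £167,700
Remaining days: (56 − 26) × £11,940 = £358,200
Accrued per-day damages: £167,700 + £358,200 = £525,900
Cap: 12% of £1,364,000 = £163,680
Cap at £163,680: £525,900 exceeds the cap → £163,680

£163,680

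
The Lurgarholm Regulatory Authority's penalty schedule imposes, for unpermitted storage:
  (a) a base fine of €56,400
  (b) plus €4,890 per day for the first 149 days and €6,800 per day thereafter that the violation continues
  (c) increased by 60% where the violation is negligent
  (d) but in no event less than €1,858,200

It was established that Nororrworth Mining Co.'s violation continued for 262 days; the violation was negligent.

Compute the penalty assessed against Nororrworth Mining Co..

Civil penalty: €2,485,456

First 149 days: 149 × €4,890 = €728,610
Remaining days: (262 − 149) × €6,800 = €768,400
Per-day component: €728,610 + €768,400 = €1,497,010
Base plus per-day: €56,400 + €1,497,010 = €1,553,410
Enhancement: 60% of €1,553,410 = €932,046
Enhanced fine: €1,553,410 + €932,046 = €2,485,456
Minimum €1,858,200: €2,485,456 meets the minimum, no increase.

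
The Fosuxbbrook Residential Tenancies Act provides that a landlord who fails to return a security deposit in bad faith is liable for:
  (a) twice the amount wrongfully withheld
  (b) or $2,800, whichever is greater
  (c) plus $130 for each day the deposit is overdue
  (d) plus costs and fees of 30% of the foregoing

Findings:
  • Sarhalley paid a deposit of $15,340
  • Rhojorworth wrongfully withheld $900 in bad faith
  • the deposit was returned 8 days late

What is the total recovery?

Doubled: 2 × $900 = $1,800
Minimum $2,800: $1,800 is below the minimum → $2,800
Late-return penalty: 8 × $130 = $1,040
Damages plus late penalty: $2,800 + $1,040 = $3,840
Costs and fees: 30% of $3,840 = $1,152
Total recovery: $3,840 + $1,152 = $4,992

$4,992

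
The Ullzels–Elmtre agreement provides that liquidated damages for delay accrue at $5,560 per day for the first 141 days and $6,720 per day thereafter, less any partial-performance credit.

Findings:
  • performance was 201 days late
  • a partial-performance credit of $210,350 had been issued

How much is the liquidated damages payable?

$976,810

First 141 days: 141 × $5,560 = $783,960
Remaining days: (201 − 141) × $6,720 = $403,200
Accrued per-day damages: $783,960 + $403,200 = $1,187,160
Less partial-performance credit: $1,187,160 − $210,350 = $976,810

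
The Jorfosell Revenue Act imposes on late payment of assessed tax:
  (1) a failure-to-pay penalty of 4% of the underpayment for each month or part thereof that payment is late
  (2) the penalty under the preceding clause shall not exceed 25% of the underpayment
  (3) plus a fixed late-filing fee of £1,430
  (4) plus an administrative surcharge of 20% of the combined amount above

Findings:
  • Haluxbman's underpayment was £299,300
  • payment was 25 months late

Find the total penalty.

Accrued rate: 4% × 25 = 100%, capped at 25% → 25%
Failure-to-pay penalty: 25% of £299,300 = £74,825
Penalty before surcharge: £74,825 + £1,430 = £76,255
Administrative surcharge: 20% of £76,255 = £15,251
Total penalty: £76,255 + £15,251 = £91,506

Penalty: £91,506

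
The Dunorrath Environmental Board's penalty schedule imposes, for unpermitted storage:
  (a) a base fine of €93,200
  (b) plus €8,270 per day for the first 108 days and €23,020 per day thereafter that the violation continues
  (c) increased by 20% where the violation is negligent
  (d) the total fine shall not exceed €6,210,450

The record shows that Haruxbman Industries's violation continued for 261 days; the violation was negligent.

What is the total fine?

First 108 days: 108 × €8,270 = €893,160
Remaining days: (261 − 108) × €23,020 = €3,522,060
Per-day component: €893,160 + €3,522,060 = €4,415,220
Base plus per-day: €93,200 + €4,415,220 = €4,508,420
Enhancement: 20% of €4,508,420 = €901,684
Enhanced fine: €4,508,420 + €901,684 = €5,410,104
Cap at €6,210,450: €5,410,104 is within the cap, no reduction.

€5,410,104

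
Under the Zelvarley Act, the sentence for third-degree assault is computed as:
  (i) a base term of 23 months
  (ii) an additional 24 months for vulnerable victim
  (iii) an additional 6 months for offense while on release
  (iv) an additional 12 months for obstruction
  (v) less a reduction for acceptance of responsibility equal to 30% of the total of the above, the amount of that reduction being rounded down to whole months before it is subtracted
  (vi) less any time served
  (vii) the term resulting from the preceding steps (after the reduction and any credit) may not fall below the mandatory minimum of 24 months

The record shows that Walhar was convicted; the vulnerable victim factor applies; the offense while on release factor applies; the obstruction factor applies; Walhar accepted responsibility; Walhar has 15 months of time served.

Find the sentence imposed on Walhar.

Vulnerable victim enhancement: +24 months
Offense while on release enhancement: +6 months
Obstruction enhancement: +12 months
Adjusted term: 23 months + 24 months + 6 months + 12 months = 65 months
Acceptance of responsibility reduction: 30% of 65 months = 19 months (rounded down)
After reduction: 65 − 19 = 46 months
Less time served: 46 months − 15 months = 31 months
Minimum 24 months: 31 months meets the minimum, no increase.

31 months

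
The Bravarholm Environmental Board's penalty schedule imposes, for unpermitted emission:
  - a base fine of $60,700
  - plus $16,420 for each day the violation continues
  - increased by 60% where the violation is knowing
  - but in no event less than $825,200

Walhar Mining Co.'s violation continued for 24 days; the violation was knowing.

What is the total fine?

$825,200

Per-day component: 24 × $16,420 = $394,080
Base plus per-day: $60,700 + $394,080 = $454,780
Enhancement: 60% of $454,780 = $272,868
Enhanced fine: $454,780 + $272,868 = $727,648
Minimum $825,200: $727,648 is below the minimum → $825,200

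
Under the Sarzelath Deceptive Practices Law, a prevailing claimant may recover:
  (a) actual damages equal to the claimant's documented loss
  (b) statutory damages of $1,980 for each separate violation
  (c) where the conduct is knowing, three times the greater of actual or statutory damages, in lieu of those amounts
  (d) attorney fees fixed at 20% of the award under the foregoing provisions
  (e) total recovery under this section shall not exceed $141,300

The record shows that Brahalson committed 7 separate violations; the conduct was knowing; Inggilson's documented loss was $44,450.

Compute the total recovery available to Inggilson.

$141,300

Statutory damages: 7 × $1,980 = $13,860
Greater of actual damages ($44,450) or statutory damages ($13,860): $44,450
Trebled: 3 × $44,450 = $133,350
Attorney fees: 20% of $133,350 = $26,670
Total before cap: $133,350 + $26,670 = $160,020
Cap at $141,300: $160,020 exceeds the cap → $141,300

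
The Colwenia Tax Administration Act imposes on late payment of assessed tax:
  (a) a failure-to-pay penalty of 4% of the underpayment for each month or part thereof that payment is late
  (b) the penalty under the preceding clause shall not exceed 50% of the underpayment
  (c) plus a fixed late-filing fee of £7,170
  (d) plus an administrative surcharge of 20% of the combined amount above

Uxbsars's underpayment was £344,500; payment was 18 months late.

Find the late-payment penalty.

Accrued rate: 4% × 18 = 72%, capped at 50% → 50%
Failure-to-pay penalty: 50% of £344,500 = £172,250
Penalty before surcharge: £172,250 + £7,170 = £179,420
Administrative surcharge: 20% of £179,420 = £35,884
Total penalty: £179,420 + £35,884 = £215,304

£215,304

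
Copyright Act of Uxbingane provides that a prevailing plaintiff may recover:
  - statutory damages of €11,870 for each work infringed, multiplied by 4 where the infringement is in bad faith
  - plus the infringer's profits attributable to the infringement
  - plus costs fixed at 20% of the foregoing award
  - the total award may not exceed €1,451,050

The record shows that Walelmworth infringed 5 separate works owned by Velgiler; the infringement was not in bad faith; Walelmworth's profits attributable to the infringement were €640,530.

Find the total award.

€839,856

Statutory damages: 5 × €11,870 = €59,350
Infringement not in bad faith: no ×4 enhancement.
Combined award: €59,350 + €640,530 = €699,880
Costs: 20% of €699,880 = €139,976
Award plus costs: €699,880 + €139,976 = €839,856
Cap at €1,451,050: €839,856 is within the cap, no reduction.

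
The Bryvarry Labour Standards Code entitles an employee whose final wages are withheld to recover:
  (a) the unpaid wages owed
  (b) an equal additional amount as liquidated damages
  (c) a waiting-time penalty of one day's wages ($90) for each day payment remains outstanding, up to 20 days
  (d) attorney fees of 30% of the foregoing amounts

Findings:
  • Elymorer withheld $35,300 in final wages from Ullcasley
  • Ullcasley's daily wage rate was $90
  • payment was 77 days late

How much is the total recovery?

$94,120

Liquidated damages (equal amount): $35,300
Penalty days: min(77, 20) = 20
Waiting-time penalty: 20 × $90 = $1,800
Subtotal: $35,300 + $35,300 + $1,800 = $72,400
Attorney fees: 30% of $72,400 = $21,720
Total award: $72,400 + $21,720 = $94,120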